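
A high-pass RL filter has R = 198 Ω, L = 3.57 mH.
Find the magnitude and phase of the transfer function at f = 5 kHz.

Step 1 — Angular frequency: ω = 2π·5000 = 3.142e+04 rad/s.
Step 2 — Transfer function: H(jω) = jωL/(R + jωL).
Step 3 — Numerator jωL = j·112.2; denominator R + jωL = 198 + j112.2.
Step 4 — H = 0.2429 + j0.4288.
Step 5 — Magnitude: |H| = 0.4929 (-6.1 dB); phase: φ = 60.5°.

|H| = 0.4929 (-6.1 dB), φ = 60.5°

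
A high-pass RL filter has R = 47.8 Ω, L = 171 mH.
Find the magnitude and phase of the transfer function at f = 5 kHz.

Step 1 — Angular frequency: ω = 2π·5000 = 3.142e+04 rad/s.
Step 2 — Transfer function: H(jω) = jωL/(R + jωL).
Step 3 — Numerator jωL = j·5372; denominator R + jωL = 47.8 + j5372.
Step 4 — H = 0.9999 + j0.008897.
Step 5 — Magnitude: |H| = 1 (-0.0 dB); phase: φ = 0.5°.

|H| = 1 (-0.0 dB), φ = 0.5°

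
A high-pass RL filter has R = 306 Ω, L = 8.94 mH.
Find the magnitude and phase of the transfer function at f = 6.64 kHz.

Step 1 — Angular frequency: ω = 2π·6640 = 4.172e+04 rad/s.
Step 2 — Transfer function: H(jω) = jωL/(R + jωL).
Step 3 — Numerator jωL = j·373; denominator R + jωL = 306 + j373.
Step 4 — H = 0.5977 + j0.4904.
Step 5 — Magnitude: |H| = 0.7731 (-2.2 dB); phase: φ = 39.4°.

|H| = 0.7731 (-2.2 dB), φ = 39.4°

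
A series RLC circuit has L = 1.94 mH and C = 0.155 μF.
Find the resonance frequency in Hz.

Step 1 — Resonance condition Im(Z)=0 gives ω₀ = 1/√(LC).
Step 2 — ω₀ = 1/√(0.00194·1.55e-07) = 5.767e+04 rad/s.
Step 3 — f₀ = ω₀/(2π) = 9178 Hz.

f₀ = 9178 Hz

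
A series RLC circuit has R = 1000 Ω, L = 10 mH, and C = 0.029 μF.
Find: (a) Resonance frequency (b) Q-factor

Step 1 — Resonance condition Im(Z)=0 gives ω₀ = 1/√(LC).
Step 2 — ω₀ = 1/√(0.01·2.9e-08) = 5.872e+04 rad/s.
Step 3 — f₀ = ω₀/(2π) = 9346 Hz.
Step 4 — Series Q: Q = ω₀L/R = 5.872e+04·0.01/1000 = 0.5872.

(a) f₀ = 9346 Hz  (b) Q = 0.5872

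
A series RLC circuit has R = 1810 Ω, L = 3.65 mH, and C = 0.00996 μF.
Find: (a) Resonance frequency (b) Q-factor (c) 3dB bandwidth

Step 1 — Resonance condition Im(Z)=0 gives ω₀ = 1/√(LC).
Step 2 — ω₀ = 1/√(0.00365·9.96e-09) = 1.659e+05 rad/s.
Step 3 — f₀ = ω₀/(2π) = 2.64e+04 Hz.
Step 4 — Series Q: Q = ω₀L/R = 1.659e+05·0.00365/1810 = 0.3345.
Step 5 — 3dB bandwidth: Δω = ω₀/Q = 4.959e+05 rad/s; BW = Δω/(2π) = 7.892e+04 Hz.

(a) f₀ = 2.64e+04 Hz  (b) Q = 0.3345  (c) BW = 7.892e+04 Hz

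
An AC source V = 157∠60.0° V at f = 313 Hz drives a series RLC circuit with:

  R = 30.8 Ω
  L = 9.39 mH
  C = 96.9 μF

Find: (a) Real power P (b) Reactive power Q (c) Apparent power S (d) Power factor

Step 1 — Angular frequency: ω = 2π·f = 2π·313 = 1967 rad/s.
Step 2 — Component impedances:
  R: Z = R = 30.8 Ω
  L: Z = jωL = j·1967·0.00939 = 0 + j18.47 Ω
  C: Z = 1/(jωC) = -j/(ω·C) = 0 - j5.247 Ω
Step 3 — Series combination: Z_total = R + L + C = 30.8 + j13.22 Ω = 33.52∠23.2° Ω.
Step 4 — Source phasor: V = 157∠60.0° V = 78.5 + j136 V.
Step 5 — Current: I = V / Z = 3.752 + j2.804 A = 4.684∠36.8° A.
Step 6 — Complex power: S = V·I* = 675.8 + j290.1 VA.
Step 7 — Real power: P = Re(S) = 675.8 W.
Step 8 — Reactive power: Q = Im(S) = 290.1 VAR.
Step 9 — Apparent power: |S| = 735.4 VA.
Step 10 — Power factor: PF = P/|S| = 0.9189 (lagging).

(a) P = 675.8 W  (b) Q = 290.1 VAR  (c) S = 735.4 VA  (d) PF = 0.9189 (lagging)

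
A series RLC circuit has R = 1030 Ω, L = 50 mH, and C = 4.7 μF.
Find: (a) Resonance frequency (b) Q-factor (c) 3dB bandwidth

Step 1 — Resonance: ω₀ = 1/√(LC) = 1/√(0.05·4.7e-06) = 2063 rad/s.
Step 2 — f₀ = ω₀/(2π) = 328.3 Hz.
Step 3 — Series Q: Q = ω₀L/R = 2063·0.05/1030 = 0.1001.
Step 4 — Bandwidth: Δω = ω₀/Q = 2.06e+04 rad/s; BW = Δω/(2π) = 3279 Hz.

(a) f₀ = 328.3 Hz  (b) Q = 0.1001  (c) BW = 3279 Hz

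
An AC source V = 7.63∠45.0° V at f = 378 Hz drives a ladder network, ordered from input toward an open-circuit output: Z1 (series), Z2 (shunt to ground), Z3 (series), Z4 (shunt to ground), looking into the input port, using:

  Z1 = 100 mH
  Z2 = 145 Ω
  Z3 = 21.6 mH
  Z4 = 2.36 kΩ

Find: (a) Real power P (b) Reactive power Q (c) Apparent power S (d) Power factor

Step 1 — Angular frequency: ω = 2π·f = 2π·378 = 2375 rad/s.
Step 2 — Component impedances:
  Z1: Z = jωL = j·2375·0.1 = 0 + j237.5 Ω
  Z2: Z = R = 145 Ω
  Z3: Z = jωL = j·2375·0.0216 = 0 + j51.3 Ω
  Z4: Z = R = 2360 Ω
Step 3 — Ladder network (open output): work backward from the far end, alternating series and parallel combinations. Z_in = 136.6 + j237.7 Ω = 274.1∠60.1° Ω.
Step 4 — Source phasor: V = 7.63∠45.0° V = 5.395 + j5.395 V.
Step 5 — Current: I = V / Z = 0.02687 - j0.007256 A = 0.02783∠-15.1° A.
Step 6 — Complex power: S = V·I* = 0.1058 + j0.1841 VA.
Step 7 — Real power: P = Re(S) = 0.1058 W.
Step 8 — Reactive power: Q = Im(S) = 0.1841 VAR.
Step 9 — Apparent power: |S| = 0.2124 VA.
Step 10 — Power factor: PF = P/|S| = 0.4983 (lagging).

(a) P = 0.1058 W  (b) Q = 0.1841 VAR  (c) S = 0.2124 VA  (d) PF = 0.4983 (lagging)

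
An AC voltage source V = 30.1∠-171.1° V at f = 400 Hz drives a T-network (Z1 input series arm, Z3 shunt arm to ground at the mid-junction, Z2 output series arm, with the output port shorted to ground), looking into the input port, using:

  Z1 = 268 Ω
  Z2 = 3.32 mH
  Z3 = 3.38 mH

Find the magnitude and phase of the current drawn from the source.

Step 1 — Angular frequency: ω = 2π·f = 2π·400 = 2513 rad/s.
Step 2 — Component impedances:
  Z1: Z = R = 268 Ω
  Z2: Z = jωL = j·2513·0.00332 = 0 + j8.344 Ω
  Z3: Z = jωL = j·2513·0.00338 = 0 + j8.495 Ω
Step 3 — With the output port shorted to ground, the output series arm Z2 runs from the junction to ground; the shunt arm Z3 also runs from the junction to ground. They appear in parallel: Z3 || Z2 = 0 + j4.209 Ω.
Step 4 — Series with input arm Z1: Z_in = Z1 + (Z3 || Z2) = 268 + j4.209 Ω = 268∠0.9° Ω.
Step 5 — Source phasor: V = 30.1∠-171.1° V = -29.74 - j4.657 V.
Step 6 — Ohm's law: I = V / Z_total = (-29.74 - j4.657) / (268 + j4.209) = -0.1112 - j0.01563 A.
Step 7 — Convert to polar: |I| = 0.1123 A, ∠I = -172.0°.

I = 0.1123∠-172.0° A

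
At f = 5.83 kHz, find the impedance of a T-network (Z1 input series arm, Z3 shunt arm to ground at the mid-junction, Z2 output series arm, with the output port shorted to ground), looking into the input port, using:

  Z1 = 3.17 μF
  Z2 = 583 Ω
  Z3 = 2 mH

Step 1 — Angular frequency: ω = 2π·f = 2π·5830 = 3.663e+04 rad/s.
Step 2 — Component impedances:
  Z1: Z = 1/(jωC) = -j/(ω·C) = 0 - j8.612 Ω
  Z2: Z = R = 583 Ω
  Z3: Z = jωL = j·3.663e+04·0.002 = 0 + j73.26 Ω
Step 3 — With the output port shorted to ground, the output series arm Z2 runs from the junction to ground; the shunt arm Z3 also runs from the junction to ground. They appear in parallel: Z3 || Z2 = 9.063 + j72.12 Ω.
Step 4 — Series with input arm Z1: Z_in = Z1 + (Z3 || Z2) = 9.063 + j63.51 Ω = 64.15∠81.9° Ω.

Z = 9.063 + j63.51 Ω = 64.15∠81.9° Ω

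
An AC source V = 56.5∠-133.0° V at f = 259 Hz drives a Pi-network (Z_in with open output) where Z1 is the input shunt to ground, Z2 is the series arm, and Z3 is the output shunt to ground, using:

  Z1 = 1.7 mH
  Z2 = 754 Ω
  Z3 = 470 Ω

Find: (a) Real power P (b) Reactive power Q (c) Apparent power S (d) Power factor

Step 1 — Angular frequency: ω = 2π·f = 2π·259 = 1627 rad/s.
Step 2 — Component impedances:
  Z1: Z = jωL = j·1627·0.0017 = 0 + j2.766 Ω
  Z2: Z = R = 754 Ω
  Z3: Z = R = 470 Ω
Step 3 — With open output, the series arm Z2 and the output shunt Z3 appear in series to ground: Z2 + Z3 = 1224 Ω.
Step 4 — Parallel with input shunt Z1: Z_in = Z1 || (Z2 + Z3) = 0.006253 + j2.766 Ω = 2.766∠89.9° Ω.
Step 5 — Source phasor: V = 56.5∠-133.0° V = -38.53 - j41.32 V.
Step 6 — Current: I = V / Z = -14.97 + j13.89 A = 20.42∠137.1° A.
Step 7 — Complex power: S = V·I* = 2.608 + j1154 VA.
Step 8 — Real power: P = Re(S) = 2.608 W.
Step 9 — Reactive power: Q = Im(S) = 1154 VAR.
Step 10 — Apparent power: |S| = 1154 VA.
Step 11 — Power factor: PF = P/|S| = 0.00226 (lagging).

(a) P = 2.608 W  (b) Q = 1154 VAR  (c) S = 1154 VA  (d) PF = 0.00226 (lagging)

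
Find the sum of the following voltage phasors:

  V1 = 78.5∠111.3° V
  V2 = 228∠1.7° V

Step 1 — Convert each phasor to rectangular form:
  V1 = 78.5·(cos(111.3°) + j·sin(111.3°)) = -28.52 + j73.14 V
  V2 = 228·(cos(1.7°) + j·sin(1.7°)) = 227.9 + j6.764 V
Step 2 — Sum components: V_total = 199.4 + j79.9 V.
Step 3 — Convert to polar: |V_total| = 214.8 V, ∠V_total = 21.8°.

V_total = 214.8∠21.8° V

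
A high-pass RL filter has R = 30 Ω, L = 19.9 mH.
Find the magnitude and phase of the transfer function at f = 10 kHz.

Step 1 — Angular frequency: ω = 2π·1e+04 = 6.283e+04 rad/s.
Step 2 — Transfer function: H(jω) = jωL/(R + jωL).
Step 3 — Numerator jωL = j·1250; denominator R + jωL = 30 + j1250.
Step 4 — H = 0.9994 + j0.02398.
Step 5 — Magnitude: |H| = 0.9997 (-0.0 dB); phase: φ = 1.4°.

|H| = 0.9997 (-0.0 dB), φ = 1.4°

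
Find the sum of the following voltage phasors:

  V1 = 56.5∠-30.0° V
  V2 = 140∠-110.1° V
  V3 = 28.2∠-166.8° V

Step 1 — Convert each phasor to rectangular form:
  V1 = 56.5·(cos(-30.0°) + j·sin(-30.0°)) = 48.93 - j28.25 V
  V2 = 140·(cos(-110.1°) + j·sin(-110.1°)) = -48.11 - j131.5 V
  V3 = 28.2·(cos(-166.8°) + j·sin(-166.8°)) = -27.45 - j6.439 V
Step 2 — Sum components: V_total = -26.64 - j166.2 V.
Step 3 — Convert to polar: |V_total| = 168.3 V, ∠V_total = -99.1°.

V_total = 168.3∠-99.1° V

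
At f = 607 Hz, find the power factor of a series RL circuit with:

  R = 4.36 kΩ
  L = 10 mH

Step 1 — Angular frequency: ω = 2π·f = 2π·607 = 3814 rad/s.
Step 2 — Component impedances:
  R: Z = R = 4360 Ω
  L: Z = jωL = j·3814·0.01 = 0 + j38.14 Ω
Step 3 — Series combination: Z_total = R + L = 4360 + j38.14 Ω = 4360∠0.5° Ω.
Step 4 — Power factor: PF = cos(φ) = Re(Z)/|Z| = 4360/4360 = 1.
Step 5 — Type: Im(Z) = 38.14 ⇒ lagging (phase φ = 0.5°).

PF = 1 (lagging, φ = 0.5°)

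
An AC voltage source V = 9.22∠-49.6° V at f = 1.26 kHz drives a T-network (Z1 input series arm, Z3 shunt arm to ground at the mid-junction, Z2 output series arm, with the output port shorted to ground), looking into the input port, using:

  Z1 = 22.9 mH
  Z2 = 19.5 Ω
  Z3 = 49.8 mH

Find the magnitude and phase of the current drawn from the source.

Step 1 — Angular frequency: ω = 2π·f = 2π·1260 = 7917 rad/s.
Step 2 — Component impedances:
  Z1: Z = jωL = j·7917·0.0229 = 0 + j181.3 Ω
  Z2: Z = R = 19.5 Ω
  Z3: Z = jωL = j·7917·0.0498 = 0 + j394.3 Ω
Step 3 — With the output port shorted to ground, the output series arm Z2 runs from the junction to ground; the shunt arm Z3 also runs from the junction to ground. They appear in parallel: Z3 || Z2 = 19.45 + j0.9621 Ω.
Step 4 — Series with input arm Z1: Z_in = Z1 + (Z3 || Z2) = 19.45 + j182.3 Ω = 183.3∠83.9° Ω.
Step 5 — Source phasor: V = 9.22∠-49.6° V = 5.976 - j7.021 V.
Step 6 — Ohm's law: I = V / Z_total = (5.976 - j7.021) / (19.45 + j182.3) = -0.03463 - j0.03648 A.
Step 7 — Convert to polar: |I| = 0.0503 A, ∠I = -133.5°.

I = 0.0503∠-133.5° A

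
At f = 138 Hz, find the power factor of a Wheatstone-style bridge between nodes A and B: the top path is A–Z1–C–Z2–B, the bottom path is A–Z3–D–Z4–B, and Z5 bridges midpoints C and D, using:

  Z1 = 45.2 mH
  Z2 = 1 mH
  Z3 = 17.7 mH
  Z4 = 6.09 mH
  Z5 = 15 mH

Step 1 — Angular frequency: ω = 2π·f = 2π·138 = 867.1 rad/s.
Step 2 — Component impedances:
  Z1: Z = jωL = j·867.1·0.0452 = 0 + j39.19 Ω
  Z2: Z = jωL = j·867.1·0.001 = 0 + j0.8671 Ω
  Z3: Z = jωL = j·867.1·0.0177 = 0 + j15.35 Ω
  Z4: Z = jωL = j·867.1·0.00609 = 0 + j5.281 Ω
  Z5: Z = jωL = j·867.1·0.015 = 0 + j13.01 Ω
Step 3 — Bridge requires nodal analysis (the Z5 bridge couples midpoints C and D, so the two paths cannot be reduced to a simple series/parallel combination). Setting node B to ground and injecting 1 A at node A, the 3-node admittance system at A, C, D solves to V_A = Z_AB = 0 + j13.07 Ω = 13.07∠90.0° Ω.
Step 4 — Power factor: PF = cos(φ) = Re(Z)/|Z| = 0/13.07 = 0.
Step 5 — Type: Im(Z) = 13.07 ⇒ lagging (phase φ = 90.0°).

PF = 0 (lagging, φ = 90.0°)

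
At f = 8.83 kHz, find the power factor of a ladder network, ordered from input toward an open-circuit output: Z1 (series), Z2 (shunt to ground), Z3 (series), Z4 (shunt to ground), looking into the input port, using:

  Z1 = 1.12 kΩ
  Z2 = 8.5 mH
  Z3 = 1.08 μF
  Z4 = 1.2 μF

Step 1 — Angular frequency: ω = 2π·f = 2π·8830 = 5.548e+04 rad/s.
Step 2 — Component impedances:
  Z1: Z = R = 1120 Ω
  Z2: Z = jωL = j·5.548e+04·0.0085 = 0 + j471.6 Ω
  Z3: Z = 1/(jωC) = -j/(ω·C) = 0 - j16.69 Ω
  Z4: Z = 1/(jωC) = -j/(ω·C) = 0 - j15.02 Ω
Step 3 — Ladder network (open output): work backward from the far end, alternating series and parallel combinations. Z_in = 1120 - j34 Ω = 1121∠-1.7° Ω.
Step 4 — Power factor: PF = cos(φ) = Re(Z)/|Z| = 1120/1120.52 = 0.9995.
Step 5 — Type: Im(Z) = -34 ⇒ leading (phase φ = -1.7°).

PF = 0.9995 (leading, φ = -1.7°)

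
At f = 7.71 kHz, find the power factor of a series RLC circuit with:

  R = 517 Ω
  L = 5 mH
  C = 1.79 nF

Step 1 — Angular frequency: ω = 2π·f = 2π·7710 = 4.844e+04 rad/s.
Step 2 — Component impedances:
  R: Z = R = 517 Ω
  L: Z = jωL = j·4.844e+04·0.005 = 0 + j242.2 Ω
  C: Z = 1/(jωC) = -j/(ω·C) = 0 - j1.153e+04 Ω
Step 3 — Series combination: Z_total = R + L + C = 517 - j1.129e+04 Ω = 1.13e+04∠-87.4° Ω.
Step 4 — Power factor: PF = cos(φ) = Re(Z)/|Z| = 517/11302 = 0.04574.
Step 5 — Type: Im(Z) = -1.129e+04 ⇒ leading (phase φ = -87.4°).

PF = 0.04574 (leading, φ = -87.4°)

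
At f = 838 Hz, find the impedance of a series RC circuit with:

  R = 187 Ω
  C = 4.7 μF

Step 1 — Angular frequency: ω = 2π·f = 2π·838 = 5265 rad/s.
Step 2 — Component impedances:
  R: Z = R = 187 Ω
  C: Z = 1/(jωC) = -j/(ω·C) = 0 - j40.41 Ω
Step 3 — Series combination: Z_total = R + C = 187 - j40.41 Ω = 191.3∠-12.2° Ω.

Z = 187 - j40.41 Ω = 191.3∠-12.2° Ω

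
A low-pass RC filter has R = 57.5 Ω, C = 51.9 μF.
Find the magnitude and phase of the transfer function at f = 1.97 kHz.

Step 1 — Angular frequency: ω = 2π·1970 = 1.238e+04 rad/s.
Step 2 — Transfer function: H(jω) = 1/(1 + jωRC).
Step 3 — Denominator: 1 + jωRC = 1 + j·1.238e+04·57.5·5.19e-05 = 1 + j36.94.
Step 4 — H = 0.0007324 - j0.02705.
Step 5 — Magnitude: |H| = 0.02706 (-31.4 dB); phase: φ = -88.4°.

|H| = 0.02706 (-31.4 dB), φ = -88.4°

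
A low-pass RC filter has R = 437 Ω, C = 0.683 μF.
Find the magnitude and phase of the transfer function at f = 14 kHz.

Step 1 — Angular frequency: ω = 2π·1.4e+04 = 8.796e+04 rad/s.
Step 2 — Transfer function: H(jω) = 1/(1 + jωRC).
Step 3 — Denominator: 1 + jωRC = 1 + j·8.796e+04·437·6.83e-07 = 1 + j26.25.
Step 4 — H = 0.001449 - j0.03803.
Step 5 — Magnitude: |H| = 0.03806 (-28.4 dB); phase: φ = -87.8°.

|H| = 0.03806 (-28.4 dB), φ = -87.8°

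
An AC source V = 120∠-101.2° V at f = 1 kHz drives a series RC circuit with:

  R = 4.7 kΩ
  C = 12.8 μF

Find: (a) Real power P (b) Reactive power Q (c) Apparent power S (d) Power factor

Step 1 — Angular frequency: ω = 2π·f = 2π·1000 = 6283 rad/s.
Step 2 — Component impedances:
  R: Z = R = 4700 Ω
  C: Z = 1/(jωC) = -j/(ω·C) = 0 - j12.43 Ω
Step 3 — Series combination: Z_total = R + C = 4700 - j12.43 Ω = 4700∠-0.2° Ω.
Step 4 — Source phasor: V = 120∠-101.2° V = -23.31 - j117.7 V.
Step 5 — Current: I = V / Z = -0.004893 - j0.02506 A = 0.02553∠-101.0° A.
Step 6 — Complex power: S = V·I* = 3.064 - j0.008105 VA.
Step 7 — Real power: P = Re(S) = 3.064 W.
Step 8 — Reactive power: Q = Im(S) = -0.008105 VAR.
Step 9 — Apparent power: |S| = 3.064 VA.
Step 10 — Power factor: PF = P/|S| = 1 (leading).

(a) P = 3.064 W  (b) Q = -0.008105 VAR  (c) S = 3.064 VA  (d) PF = 1 (leading)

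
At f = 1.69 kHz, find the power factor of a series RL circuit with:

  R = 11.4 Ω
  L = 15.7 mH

Step 1 — Angular frequency: ω = 2π·f = 2π·1690 = 1.062e+04 rad/s.
Step 2 — Component impedances:
  R: Z = R = 11.4 Ω
  L: Z = jωL = j·1.062e+04·0.0157 = 0 + j166.7 Ω
Step 3 — Series combination: Z_total = R + L = 11.4 + j166.7 Ω = 167.1∠86.1° Ω.
Step 4 — Power factor: PF = cos(φ) = Re(Z)/|Z| = 11.4/167.1 = 0.06822.
Step 5 — Type: Im(Z) = 166.7 ⇒ lagging (phase φ = 86.1°).

PF = 0.06822 (lagging, φ = 86.1°)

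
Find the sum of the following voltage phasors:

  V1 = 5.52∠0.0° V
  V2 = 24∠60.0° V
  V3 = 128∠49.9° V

Step 1 — Convert each phasor to rectangular form:
  V1 = 5.52·(cos(0.0°) + j·sin(0.0°)) = 5.52 V
  V2 = 24·(cos(60.0°) + j·sin(60.0°)) = 12 + j20.78 V
  V3 = 128·(cos(49.9°) + j·sin(49.9°)) = 82.45 + j97.91 V
Step 2 — Sum components: V_total = 99.97 + j118.7 V.
Step 3 — Convert to polar: |V_total| = 155.2 V, ∠V_total = 49.9°.

V_total = 155.2∠49.9° V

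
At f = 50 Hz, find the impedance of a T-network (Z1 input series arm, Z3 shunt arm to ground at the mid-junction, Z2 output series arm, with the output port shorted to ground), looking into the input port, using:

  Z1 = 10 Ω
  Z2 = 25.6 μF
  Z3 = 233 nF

Step 1 — Angular frequency: ω = 2π·f = 2π·50 = 314.2 rad/s.
Step 2 — Component impedances:
  Z1: Z = R = 10 Ω
  Z2: Z = 1/(jωC) = -j/(ω·C) = 0 - j124.3 Ω
  Z3: Z = 1/(jωC) = -j/(ω·C) = 0 - j1.366e+04 Ω
Step 3 — With the output port shorted to ground, the output series arm Z2 runs from the junction to ground; the shunt arm Z3 also runs from the junction to ground. They appear in parallel: Z3 || Z2 = 0 - j123.2 Ω.
Step 4 — Series with input arm Z1: Z_in = Z1 + (Z3 || Z2) = 10 - j123.2 Ω = 123.6∠-85.4° Ω.

Z = 10 - j123.2 Ω = 123.6∠-85.4° Ω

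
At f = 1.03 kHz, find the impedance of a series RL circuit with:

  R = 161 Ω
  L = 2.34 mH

Step 1 — Angular frequency: ω = 2π·f = 2π·1030 = 6472 rad/s.
Step 2 — Component impedances:
  R: Z = R = 161 Ω
  L: Z = jωL = j·6472·0.00234 = 0 + j15.14 Ω
Step 3 — Series combination: Z_total = R + L = 161 + j15.14 Ω = 161.7∠5.4° Ω.

Z = 161 + j15.14 Ω = 161.7∠5.4° Ω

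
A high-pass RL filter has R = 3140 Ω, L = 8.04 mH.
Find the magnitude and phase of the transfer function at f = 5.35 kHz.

Step 1 — Angular frequency: ω = 2π·5350 = 3.362e+04 rad/s.
Step 2 — Transfer function: H(jω) = jωL/(R + jωL).
Step 3 — Numerator jωL = j·270.3; denominator R + jωL = 3140 + j270.3.
Step 4 — H = 0.007354 + j0.08544.
Step 5 — Magnitude: |H| = 0.08575 (-21.3 dB); phase: φ = 85.1°.

|H| = 0.08575 (-21.3 dB), φ = 85.1°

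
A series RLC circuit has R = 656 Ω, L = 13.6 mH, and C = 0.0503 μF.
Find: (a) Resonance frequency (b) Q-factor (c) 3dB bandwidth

Step 1 — Resonance: ω₀ = 1/√(LC) = 1/√(0.0136·5.03e-08) = 3.823e+04 rad/s.
Step 2 — f₀ = ω₀/(2π) = 6085 Hz.
Step 3 — Series Q: Q = ω₀L/R = 3.823e+04·0.0136/656 = 0.7927.
Step 4 — Bandwidth: Δω = ω₀/Q = 4.824e+04 rad/s; BW = Δω/(2π) = 7677 Hz.

(a) f₀ = 6085 Hz  (b) Q = 0.7927  (c) BW = 7677 Hz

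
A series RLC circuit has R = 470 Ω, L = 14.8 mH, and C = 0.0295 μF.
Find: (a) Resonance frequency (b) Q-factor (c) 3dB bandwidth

Step 1 — Resonance: ω₀ = 1/√(LC) = 1/√(0.0148·2.95e-08) = 4.786e+04 rad/s.
Step 2 — f₀ = ω₀/(2π) = 7617 Hz.
Step 3 — Series Q: Q = ω₀L/R = 4.786e+04·0.0148/470 = 1.507.
Step 4 — Bandwidth: Δω = ω₀/Q = 3.176e+04 rad/s; BW = Δω/(2π) = 5054 Hz.

(a) f₀ = 7617 Hz  (b) Q = 1.507  (c) BW = 5054 Hz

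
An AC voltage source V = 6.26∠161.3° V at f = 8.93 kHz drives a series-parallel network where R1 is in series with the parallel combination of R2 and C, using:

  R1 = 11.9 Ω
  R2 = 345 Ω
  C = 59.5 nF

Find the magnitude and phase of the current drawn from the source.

Step 1 — Angular frequency: ω = 2π·f = 2π·8930 = 5.611e+04 rad/s.
Step 2 — Component impedances:
  R1: Z = R = 11.9 Ω
  R2: Z = R = 345 Ω
  C: Z = 1/(jωC) = -j/(ω·C) = 0 - j299.5 Ω
Step 3 — Parallel branch: R2 || C = 1/(1/R2 + 1/C) = 148.3 - j170.8 Ω.
Step 4 — Series with R1: Z_total = R1 + (R2 || C) = 160.2 - j170.8 Ω = 234.2∠-46.8° Ω.
Step 5 — Source phasor: V = 6.26∠161.3° V = -5.93 + j2.007 V.
Step 6 — Ohm's law: I = V / Z_total = (-5.93 + j2.007) / (160.2 - j170.8) = -0.02358 - j0.01261 A.
Step 7 — Convert to polar: |I| = 0.02673 A, ∠I = -151.9°.

I = 0.02673∠-151.9° A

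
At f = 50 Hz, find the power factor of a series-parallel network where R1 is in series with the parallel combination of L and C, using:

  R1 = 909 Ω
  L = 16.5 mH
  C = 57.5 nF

Step 1 — Angular frequency: ω = 2π·f = 2π·50 = 314.2 rad/s.
Step 2 — Component impedances:
  R1: Z = R = 909 Ω
  L: Z = jωL = j·314.2·0.0165 = 0 + j5.184 Ω
  C: Z = 1/(jωC) = -j/(ω·C) = 0 - j5.536e+04 Ω
Step 3 — Parallel branch: L || C = 1/(1/L + 1/C) = 0 + j5.184 Ω.
Step 4 — Series with R1: Z_total = R1 + (L || C) = 909 + j5.184 Ω = 909∠0.3° Ω.
Step 5 — Power factor: PF = cos(φ) = Re(Z)/|Z| = 909/909 = 1.
Step 6 — Type: Im(Z) = 5.184 ⇒ lagging (phase φ = 0.3°).

PF = 1 (lagging, φ = 0.3°)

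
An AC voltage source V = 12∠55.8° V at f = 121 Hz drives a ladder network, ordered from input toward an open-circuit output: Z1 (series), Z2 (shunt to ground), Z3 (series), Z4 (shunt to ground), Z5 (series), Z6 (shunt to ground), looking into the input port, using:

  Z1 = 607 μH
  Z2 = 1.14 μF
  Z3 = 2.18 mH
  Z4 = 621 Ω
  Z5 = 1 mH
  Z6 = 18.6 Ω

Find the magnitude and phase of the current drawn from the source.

Step 1 — Angular frequency: ω = 2π·f = 2π·121 = 760.3 rad/s.
Step 2 — Component impedances:
  Z1: Z = jωL = j·760.3·0.000607 = 0 + j0.4615 Ω
  Z2: Z = 1/(jωC) = -j/(ω·C) = 0 - j1154 Ω
  Z3: Z = jωL = j·760.3·0.00218 = 0 + j1.657 Ω
  Z4: Z = R = 621 Ω
  Z5: Z = jωL = j·760.3·0.001 = 0 + j0.7603 Ω
  Z6: Z = R = 18.6 Ω
Step 3 — Ladder network (open output): work backward from the far end, alternating series and parallel combinations. Z_in = 18.13 + j2.556 Ω = 18.31∠8.0° Ω.
Step 4 — Source phasor: V = 12∠55.8° V = 6.745 + j9.925 V.
Step 5 — Ohm's law: I = V / Z_total = (6.745 + j9.925) / (18.13 + j2.556) = 0.4405 + j0.4853 A.
Step 6 — Convert to polar: |I| = 0.6554 A, ∠I = 47.8°.

I = 0.6554∠47.8° A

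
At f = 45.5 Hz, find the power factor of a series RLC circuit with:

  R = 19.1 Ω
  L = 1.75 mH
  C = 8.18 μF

Step 1 — Angular frequency: ω = 2π·f = 2π·45.5 = 285.9 rad/s.
Step 2 — Component impedances:
  R: Z = R = 19.1 Ω
  L: Z = jωL = j·285.9·0.00175 = 0 + j0.5003 Ω
  C: Z = 1/(jωC) = -j/(ω·C) = 0 - j427.6 Ω
Step 3 — Series combination: Z_total = R + L + C = 19.1 - j427.1 Ω = 427.5∠-87.4° Ω.
Step 4 — Power factor: PF = cos(φ) = Re(Z)/|Z| = 19.1/427.54 = 0.04467.
Step 5 — Type: Im(Z) = -427.1 ⇒ leading (phase φ = -87.4°).

PF = 0.04467 (leading, φ = -87.4°)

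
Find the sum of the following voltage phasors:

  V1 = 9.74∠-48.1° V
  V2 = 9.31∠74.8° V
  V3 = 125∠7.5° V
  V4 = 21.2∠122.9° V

Step 1 — Convert each phasor to rectangular form:
  V1 = 9.74·(cos(-48.1°) + j·sin(-48.1°)) = 6.505 - j7.25 V
  V2 = 9.31·(cos(74.8°) + j·sin(74.8°)) = 2.441 + j8.984 V
  V3 = 125·(cos(7.5°) + j·sin(7.5°)) = 123.9 + j16.32 V
  V4 = 21.2·(cos(122.9°) + j·sin(122.9°)) = -11.52 + j17.8 V
Step 2 — Sum components: V_total = 121.4 + j35.85 V.
Step 3 — Convert to polar: |V_total| = 126.5 V, ∠V_total = 16.5°.

V_total = 126.5∠16.5° V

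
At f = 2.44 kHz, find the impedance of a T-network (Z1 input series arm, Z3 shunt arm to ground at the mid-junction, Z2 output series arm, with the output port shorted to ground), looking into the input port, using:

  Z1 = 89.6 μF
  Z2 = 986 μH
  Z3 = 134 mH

Step 1 — Angular frequency: ω = 2π·f = 2π·2440 = 1.533e+04 rad/s.
Step 2 — Component impedances:
  Z1: Z = 1/(jωC) = -j/(ω·C) = 0 - j0.728 Ω
  Z2: Z = jωL = j·1.533e+04·0.000986 = 0 + j15.12 Ω
  Z3: Z = jωL = j·1.533e+04·0.134 = 0 + j2054 Ω
Step 3 — With the output port shorted to ground, the output series arm Z2 runs from the junction to ground; the shunt arm Z3 also runs from the junction to ground. They appear in parallel: Z3 || Z2 = 0 + j15.01 Ω.
Step 4 — Series with input arm Z1: Z_in = Z1 + (Z3 || Z2) = 0 + j14.28 Ω = 14.28∠90.0° Ω.

Z = 0 + j14.28 Ω = 14.28∠90.0° Ω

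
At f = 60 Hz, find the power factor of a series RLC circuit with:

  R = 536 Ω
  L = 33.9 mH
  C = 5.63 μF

Step 1 — Angular frequency: ω = 2π·f = 2π·60 = 377 rad/s.
Step 2 — Component impedances:
  R: Z = R = 536 Ω
  L: Z = jωL = j·377·0.0339 = 0 + j12.78 Ω
  C: Z = 1/(jωC) = -j/(ω·C) = 0 - j471.2 Ω
Step 3 — Series combination: Z_total = R + L + C = 536 - j458.4 Ω = 705.3∠-40.5° Ω.
Step 4 — Power factor: PF = cos(φ) = Re(Z)/|Z| = 536/705.3 = 0.76.
Step 5 — Type: Im(Z) = -458.4 ⇒ leading (phase φ = -40.5°).

PF = 0.76 (leading, φ = -40.5°)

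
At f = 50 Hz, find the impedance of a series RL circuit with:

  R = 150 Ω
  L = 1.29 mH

Step 1 — Angular frequency: ω = 2π·f = 2π·50 = 314.2 rad/s.
Step 2 — Component impedances:
  R: Z = R = 150 Ω
  L: Z = jωL = j·314.2·0.00129 = 0 + j0.4053 Ω
Step 3 — Series combination: Z_total = R + L = 150 + j0.4053 Ω = 150∠0.2° Ω.

Z = 150 + j0.4053 Ω = 150∠0.2° Ω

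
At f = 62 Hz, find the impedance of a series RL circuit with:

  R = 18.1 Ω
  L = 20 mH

Step 1 — Angular frequency: ω = 2π·f = 2π·62 = 389.6 rad/s.
Step 2 — Component impedances:
  R: Z = R = 18.1 Ω
  L: Z = jωL = j·389.6·0.02 = 0 + j7.791 Ω
Step 3 — Series combination: Z_total = R + L = 18.1 + j7.791 Ω = 19.71∠23.3° Ω.

Z = 18.1 + j7.791 Ω = 19.71∠23.3° Ω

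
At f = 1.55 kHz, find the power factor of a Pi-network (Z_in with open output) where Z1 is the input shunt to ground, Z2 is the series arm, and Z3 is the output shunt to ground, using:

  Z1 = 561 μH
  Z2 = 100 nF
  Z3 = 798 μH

Step 1 — Angular frequency: ω = 2π·f = 2π·1550 = 9739 rad/s.
Step 2 — Component impedances:
  Z1: Z = jωL = j·9739·0.000561 = 0 + j5.464 Ω
  Z2: Z = 1/(jωC) = -j/(ω·C) = 0 - j1027 Ω
  Z3: Z = jωL = j·9739·0.000798 = 0 + j7.772 Ω
Step 3 — With open output, the series arm Z2 and the output shunt Z3 appear in series to ground: Z2 + Z3 = 0 - j1019 Ω.
Step 4 — Parallel with input shunt Z1: Z_in = Z1 || (Z2 + Z3) = 0 + j5.493 Ω = 5.493∠90.0° Ω.
Step 5 — Power factor: PF = cos(φ) = Re(Z)/|Z| = -0/5.493 = -0.
Step 6 — Type: Im(Z) = 5.493 ⇒ lagging (phase φ = 90.0°).

PF = -0 (lagging, φ = 90.0°)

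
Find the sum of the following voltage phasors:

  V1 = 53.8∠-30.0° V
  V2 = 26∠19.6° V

Step 1 — Convert each phasor to rectangular form:
  V1 = 53.8·(cos(-30.0°) + j·sin(-30.0°)) = 46.59 - j26.9 V
  V2 = 26·(cos(19.6°) + j·sin(19.6°)) = 24.49 + j8.722 V
Step 2 — Sum components: V_total = 71.09 - j18.18 V.
Step 3 — Convert to polar: |V_total| = 73.37 V, ∠V_total = -14.3°.

V_total = 73.37∠-14.3° V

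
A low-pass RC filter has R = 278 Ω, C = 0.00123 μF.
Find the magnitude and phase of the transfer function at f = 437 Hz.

Step 1 — Angular frequency: ω = 2π·437 = 2746 rad/s.
Step 2 — Transfer function: H(jω) = 1/(1 + jωRC).
Step 3 — Denominator: 1 + jωRC = 1 + j·2746·278·1.23e-09 = 1 + j0.0009389.
Step 4 — H = 1 - j0.0009389.
Step 5 — Magnitude: |H| = 1 (-0.0 dB); phase: φ = -0.1°.

|H| = 1 (-0.0 dB), φ = -0.1°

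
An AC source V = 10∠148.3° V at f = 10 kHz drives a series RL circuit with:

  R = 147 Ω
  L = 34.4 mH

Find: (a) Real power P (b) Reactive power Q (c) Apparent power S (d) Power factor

Step 1 — Angular frequency: ω = 2π·f = 2π·1e+04 = 6.283e+04 rad/s.
Step 2 — Component impedances:
  R: Z = R = 147 Ω
  L: Z = jωL = j·6.283e+04·0.0344 = 0 + j2161 Ω
Step 3 — Series combination: Z_total = R + L = 147 + j2161 Ω = 2166∠86.1° Ω.
Step 4 — Source phasor: V = 10∠148.3° V = -8.508 + j5.255 V.
Step 5 — Current: I = V / Z = 0.002153 + j0.004083 A = 0.004616∠62.2° A.
Step 6 — Complex power: S = V·I* = 0.003132 + j0.04605 VA.
Step 7 — Real power: P = Re(S) = 0.003132 W.
Step 8 — Reactive power: Q = Im(S) = 0.04605 VAR.
Step 9 — Apparent power: |S| = 0.04616 VA.
Step 10 — Power factor: PF = P/|S| = 0.06785 (lagging).

(a) P = 0.003132 W  (b) Q = 0.04605 VAR  (c) S = 0.04616 VA  (d) PF = 0.06785 (lagging)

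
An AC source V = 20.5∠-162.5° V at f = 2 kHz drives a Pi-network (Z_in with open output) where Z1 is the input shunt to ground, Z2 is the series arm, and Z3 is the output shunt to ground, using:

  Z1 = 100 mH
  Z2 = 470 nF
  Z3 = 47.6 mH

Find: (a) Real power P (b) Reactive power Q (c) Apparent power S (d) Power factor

Step 1 — Angular frequency: ω = 2π·f = 2π·2000 = 1.257e+04 rad/s.
Step 2 — Component impedances:
  Z1: Z = jωL = j·1.257e+04·0.1 = 0 + j1257 Ω
  Z2: Z = 1/(jωC) = -j/(ω·C) = 0 - j169.3 Ω
  Z3: Z = jωL = j·1.257e+04·0.0476 = 0 + j598.2 Ω
Step 3 — With open output, the series arm Z2 and the output shunt Z3 appear in series to ground: Z2 + Z3 = 0 + j428.8 Ω.
Step 4 — Parallel with input shunt Z1: Z_in = Z1 || (Z2 + Z3) = 0 + j319.7 Ω = 319.7∠90.0° Ω.
Step 5 — Source phasor: V = 20.5∠-162.5° V = -19.55 - j6.164 V.
Step 6 — Current: I = V / Z = -0.01928 + j0.06115 A = 0.06412∠107.5° A.
Step 7 — Complex power: S = V·I* = 0 + j1.314 VA.
Step 8 — Real power: P = Re(S) = 0 W.
Step 9 — Reactive power: Q = Im(S) = 1.314 VAR.
Step 10 — Apparent power: |S| = 1.314 VA.
Step 11 — Power factor: PF = P/|S| = 0 (lagging).

(a) P = 0 W  (b) Q = 1.314 VAR  (c) S = 1.314 VA  (d) PF = 0 (lagging)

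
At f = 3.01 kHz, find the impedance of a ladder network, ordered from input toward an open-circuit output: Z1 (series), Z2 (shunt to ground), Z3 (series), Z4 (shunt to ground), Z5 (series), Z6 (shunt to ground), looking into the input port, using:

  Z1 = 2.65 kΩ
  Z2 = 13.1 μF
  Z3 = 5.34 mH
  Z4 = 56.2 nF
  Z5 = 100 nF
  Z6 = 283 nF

Step 1 — Angular frequency: ω = 2π·f = 2π·3010 = 1.891e+04 rad/s.
Step 2 — Component impedances:
  Z1: Z = R = 2650 Ω
  Z2: Z = 1/(jωC) = -j/(ω·C) = 0 - j4.036 Ω
  Z3: Z = jωL = j·1.891e+04·0.00534 = 0 + j101 Ω
  Z4: Z = 1/(jωC) = -j/(ω·C) = 0 - j940.8 Ω
  Z5: Z = 1/(jωC) = -j/(ω·C) = 0 - j528.8 Ω
  Z6: Z = 1/(jωC) = -j/(ω·C) = 0 - j186.8 Ω
Step 3 — Ladder network (open output): work backward from the far end, alternating series and parallel combinations. Z_in = 2650 - j3.984 Ω = 2650∠-0.1° Ω.

Z = 2650 - j3.984 Ω = 2650∠-0.1° Ω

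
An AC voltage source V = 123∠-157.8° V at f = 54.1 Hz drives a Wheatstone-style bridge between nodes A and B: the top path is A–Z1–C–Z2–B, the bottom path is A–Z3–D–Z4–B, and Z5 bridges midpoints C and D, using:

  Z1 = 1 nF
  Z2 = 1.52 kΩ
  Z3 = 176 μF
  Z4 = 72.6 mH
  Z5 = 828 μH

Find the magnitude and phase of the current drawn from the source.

Step 1 — Angular frequency: ω = 2π·f = 2π·54.1 = 339.9 rad/s.
Step 2 — Component impedances:
  Z1: Z = 1/(jωC) = -j/(ω·C) = 0 - j2.942e+06 Ω
  Z2: Z = R = 1520 Ω
  Z3: Z = 1/(jωC) = -j/(ω·C) = 0 - j16.72 Ω
  Z4: Z = jωL = j·339.9·0.0726 = 0 + j24.68 Ω
  Z5: Z = jωL = j·339.9·0.000828 = 0 + j0.2815 Ω
Step 3 — Bridge requires nodal analysis (the Z5 bridge couples midpoints C and D, so the two paths cannot be reduced to a simple series/parallel combination). Setting node B to ground and injecting 1 A at node A, the 3-node admittance system at A, C, D solves to V_A = Z_AB = 0.4006 + j7.957 Ω = 7.967∠87.1° Ω.
Step 4 — Source phasor: V = 123∠-157.8° V = -113.9 - j46.47 V.
Step 5 — Ohm's law: I = V / Z_total = (-113.9 - j46.47) / (0.4006 + j7.957) = -6.545 + j13.98 A.
Step 6 — Convert to polar: |I| = 15.44 A, ∠I = 115.1°.

I = 15.44∠115.1° A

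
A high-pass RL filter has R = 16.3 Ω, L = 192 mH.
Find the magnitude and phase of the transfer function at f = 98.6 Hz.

Step 1 — Angular frequency: ω = 2π·98.6 = 619.5 rad/s.
Step 2 — Transfer function: H(jω) = jωL/(R + jωL).
Step 3 — Numerator jωL = j·118.9; denominator R + jωL = 16.3 + j118.9.
Step 4 — H = 0.9816 + j0.1345.
Step 5 — Magnitude: |H| = 0.9907 (-0.1 dB); phase: φ = 7.8°.

|H| = 0.9907 (-0.1 dB), φ = 7.8°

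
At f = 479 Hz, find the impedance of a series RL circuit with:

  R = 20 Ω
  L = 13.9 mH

Step 1 — Angular frequency: ω = 2π·f = 2π·479 = 3010 rad/s.
Step 2 — Component impedances:
  R: Z = R = 20 Ω
  L: Z = jωL = j·3010·0.0139 = 0 + j41.83 Ω
Step 3 — Series combination: Z_total = R + L = 20 + j41.83 Ω = 46.37∠64.4° Ω.

Z = 20 + j41.83 Ω = 46.37∠64.4° Ω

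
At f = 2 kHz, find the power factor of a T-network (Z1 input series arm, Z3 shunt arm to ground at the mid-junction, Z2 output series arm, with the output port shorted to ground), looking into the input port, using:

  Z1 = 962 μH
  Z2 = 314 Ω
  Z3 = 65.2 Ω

Step 1 — Angular frequency: ω = 2π·f = 2π·2000 = 1.257e+04 rad/s.
Step 2 — Component impedances:
  Z1: Z = jωL = j·1.257e+04·0.000962 = 0 + j12.09 Ω
  Z2: Z = R = 314 Ω
  Z3: Z = R = 65.2 Ω
Step 3 — With the output port shorted to ground, the output series arm Z2 runs from the junction to ground; the shunt arm Z3 also runs from the junction to ground. They appear in parallel: Z3 || Z2 = 53.99 Ω.
Step 4 — Series with input arm Z1: Z_in = Z1 + (Z3 || Z2) = 53.99 + j12.09 Ω = 55.33∠12.6° Ω.
Step 5 — Power factor: PF = cos(φ) = Re(Z)/|Z| = 53.99/55.33 = 0.9758.
Step 6 — Type: Im(Z) = 12.09 ⇒ lagging (phase φ = 12.6°).

PF = 0.9758 (lagging, φ = 12.6°)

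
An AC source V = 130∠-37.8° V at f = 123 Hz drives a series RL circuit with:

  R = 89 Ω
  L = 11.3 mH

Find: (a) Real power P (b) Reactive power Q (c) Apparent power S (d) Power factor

Step 1 — Angular frequency: ω = 2π·f = 2π·123 = 772.8 rad/s.
Step 2 — Component impedances:
  R: Z = R = 89 Ω
  L: Z = jωL = j·772.8·0.0113 = 0 + j8.733 Ω
Step 3 — Series combination: Z_total = R + L = 89 + j8.733 Ω = 89.43∠5.6° Ω.
Step 4 — Source phasor: V = 130∠-37.8° V = 102.7 - j79.68 V.
Step 5 — Current: I = V / Z = 1.056 - j0.9989 A = 1.454∠-43.4° A.
Step 6 — Complex power: S = V·I* = 188.1 + j18.45 VA.
Step 7 — Real power: P = Re(S) = 188.1 W.
Step 8 — Reactive power: Q = Im(S) = 18.45 VAR.
Step 9 — Apparent power: |S| = 189 VA.
Step 10 — Power factor: PF = P/|S| = 0.9952 (lagging).

(a) P = 188.1 W  (b) Q = 18.45 VAR  (c) S = 189 VA  (d) PF = 0.9952 (lagging)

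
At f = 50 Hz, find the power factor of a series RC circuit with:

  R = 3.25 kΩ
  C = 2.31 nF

Step 1 — Angular frequency: ω = 2π·f = 2π·50 = 314.2 rad/s.
Step 2 — Component impedances:
  R: Z = R = 3250 Ω
  C: Z = 1/(jωC) = -j/(ω·C) = 0 - j1.378e+06 Ω
Step 3 — Series combination: Z_total = R + C = 3250 - j1.378e+06 Ω = 1.378e+06∠-89.9° Ω.
Step 4 — Power factor: PF = cos(φ) = Re(Z)/|Z| = 3250/1.37797e+06 = 0.002359.
Step 5 — Type: Im(Z) = -1.378e+06 ⇒ leading (phase φ = -89.9°).

PF = 0.002359 (leading, φ = -89.9°)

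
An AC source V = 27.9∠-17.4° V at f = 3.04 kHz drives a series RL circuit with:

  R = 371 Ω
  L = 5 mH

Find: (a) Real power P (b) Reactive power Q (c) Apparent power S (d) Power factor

Step 1 — Angular frequency: ω = 2π·f = 2π·3040 = 1.91e+04 rad/s.
Step 2 — Component impedances:
  R: Z = R = 371 Ω
  L: Z = jωL = j·1.91e+04·0.005 = 0 + j95.5 Ω
Step 3 — Series combination: Z_total = R + L = 371 + j95.5 Ω = 383.1∠14.4° Ω.
Step 4 — Source phasor: V = 27.9∠-17.4° V = 26.62 - j8.343 V.
Step 5 — Current: I = V / Z = 0.06187 - j0.03842 A = 0.07283∠-31.8° A.
Step 6 — Complex power: S = V·I* = 1.968 + j0.5065 VA.
Step 7 — Real power: P = Re(S) = 1.968 W.
Step 8 — Reactive power: Q = Im(S) = 0.5065 VAR.
Step 9 — Apparent power: |S| = 2.032 VA.
Step 10 — Power factor: PF = P/|S| = 0.9684 (lagging).

(a) P = 1.968 W  (b) Q = 0.5065 VAR  (c) S = 2.032 VA  (d) PF = 0.9684 (lagging)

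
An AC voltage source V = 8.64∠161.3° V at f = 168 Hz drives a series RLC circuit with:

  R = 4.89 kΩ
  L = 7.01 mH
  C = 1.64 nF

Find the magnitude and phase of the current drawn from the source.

Step 1 — Angular frequency: ω = 2π·f = 2π·168 = 1056 rad/s.
Step 2 — Component impedances:
  R: Z = R = 4890 Ω
  L: Z = jωL = j·1056·0.00701 = 0 + j7.4 Ω
  C: Z = 1/(jωC) = -j/(ω·C) = 0 - j5.777e+05 Ω
Step 3 — Series combination: Z_total = R + L + C = 4890 - j5.776e+05 Ω = 5.777e+05∠-89.5° Ω.
Step 4 — Source phasor: V = 8.64∠161.3° V = -8.184 + j2.77 V.
Step 5 — Ohm's law: I = V / Z_total = (-8.184 + j2.77) / (4890 - j5.776e+05) = -4.915e-06 - j1.413e-05 A.
Step 6 — Convert to polar: |I| = 1.496e-05 A, ∠I = -109.2°.

I = 1.496e-05∠-109.2° A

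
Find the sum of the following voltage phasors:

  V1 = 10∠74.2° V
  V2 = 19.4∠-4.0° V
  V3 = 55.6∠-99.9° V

Step 1 — Convert each phasor to rectangular form:
  V1 = 10·(cos(74.2°) + j·sin(74.2°)) = 2.723 + j9.622 V
  V2 = 19.4·(cos(-4.0°) + j·sin(-4.0°)) = 19.35 - j1.353 V
  V3 = 55.6·(cos(-99.9°) + j·sin(-99.9°)) = -9.559 - j54.77 V
Step 2 — Sum components: V_total = 12.52 - j46.5 V.
Step 3 — Convert to polar: |V_total| = 48.16 V, ∠V_total = -74.9°.

V_total = 48.16∠-74.9° V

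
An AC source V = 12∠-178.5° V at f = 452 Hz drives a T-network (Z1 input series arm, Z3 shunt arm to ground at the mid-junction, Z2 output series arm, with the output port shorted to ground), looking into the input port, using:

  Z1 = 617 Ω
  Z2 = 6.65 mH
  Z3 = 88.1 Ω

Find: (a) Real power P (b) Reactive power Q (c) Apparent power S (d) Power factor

Step 1 — Angular frequency: ω = 2π·f = 2π·452 = 2840 rad/s.
Step 2 — Component impedances:
  Z1: Z = R = 617 Ω
  Z2: Z = jωL = j·2840·0.00665 = 0 + j18.89 Ω
  Z3: Z = R = 88.1 Ω
Step 3 — With the output port shorted to ground, the output series arm Z2 runs from the junction to ground; the shunt arm Z3 also runs from the junction to ground. They appear in parallel: Z3 || Z2 = 3.871 + j18.06 Ω.
Step 4 — Series with input arm Z1: Z_in = Z1 + (Z3 || Z2) = 620.9 + j18.06 Ω = 621.1∠1.7° Ω.
Step 5 — Source phasor: V = 12∠-178.5° V = -12 - j0.3141 V.
Step 6 — Current: I = V / Z = -0.01932 + j5.591e-05 A = 0.01932∠179.8° A.
Step 7 — Complex power: S = V·I* = 0.2317 + j0.006739 VA.
Step 8 — Real power: P = Re(S) = 0.2317 W.
Step 9 — Reactive power: Q = Im(S) = 0.006739 VAR.
Step 10 — Apparent power: |S| = 0.2318 VA.
Step 11 — Power factor: PF = P/|S| = 0.9996 (lagging).

(a) P = 0.2317 W  (b) Q = 0.006739 VAR  (c) S = 0.2318 VA  (d) PF = 0.9996 (lagging)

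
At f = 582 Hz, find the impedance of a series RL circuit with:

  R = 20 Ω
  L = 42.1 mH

Step 1 — Angular frequency: ω = 2π·f = 2π·582 = 3657 rad/s.
Step 2 — Component impedances:
  R: Z = R = 20 Ω
  L: Z = jωL = j·3657·0.0421 = 0 + j154 Ω
Step 3 — Series combination: Z_total = R + L = 20 + j154 Ω = 155.2∠82.6° Ω.

Z = 20 + j154 Ω = 155.2∠82.6° Ω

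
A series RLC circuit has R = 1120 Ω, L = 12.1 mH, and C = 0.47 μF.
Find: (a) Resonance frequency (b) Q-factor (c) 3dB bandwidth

Step 1 — Resonance: ω₀ = 1/√(LC) = 1/√(0.0121·4.7e-07) = 1.326e+04 rad/s.
Step 2 — f₀ = ω₀/(2π) = 2110 Hz.
Step 3 — Series Q: Q = ω₀L/R = 1.326e+04·0.0121/1120 = 0.1433.
Step 4 — Bandwidth: Δω = ω₀/Q = 9.256e+04 rad/s; BW = Δω/(2π) = 1.473e+04 Hz.

(a) f₀ = 2110 Hz  (b) Q = 0.1433  (c) BW = 1.473e+04 Hz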